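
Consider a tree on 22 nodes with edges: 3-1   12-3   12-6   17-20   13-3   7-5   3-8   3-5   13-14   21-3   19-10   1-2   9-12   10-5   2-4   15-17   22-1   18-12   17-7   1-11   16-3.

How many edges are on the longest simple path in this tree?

A longest path is 4–2–1–3–5–7–17–15, with 7 edges.

7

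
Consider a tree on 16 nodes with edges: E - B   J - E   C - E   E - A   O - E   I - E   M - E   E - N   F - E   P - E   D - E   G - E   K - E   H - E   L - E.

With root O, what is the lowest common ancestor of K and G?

Ancestors of K (toward the root): K, E, O.
Ancestors of G: G, E, O.
The deepest node appearing in both lists is E.

E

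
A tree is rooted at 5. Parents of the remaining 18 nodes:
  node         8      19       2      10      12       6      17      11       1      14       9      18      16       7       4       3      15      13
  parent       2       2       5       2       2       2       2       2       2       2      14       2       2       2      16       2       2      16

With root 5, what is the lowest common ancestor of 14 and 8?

2

14's ancestor chain is 14, 2, 5 and 8's is 8, 2, 5; they first meet at 2.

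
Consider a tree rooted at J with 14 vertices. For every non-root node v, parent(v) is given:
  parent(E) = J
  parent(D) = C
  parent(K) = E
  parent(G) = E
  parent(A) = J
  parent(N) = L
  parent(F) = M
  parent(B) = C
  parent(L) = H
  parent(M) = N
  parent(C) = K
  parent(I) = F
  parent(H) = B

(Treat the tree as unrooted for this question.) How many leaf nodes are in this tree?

4

Degree-1 nodes: A, D, G, I — 4 of them.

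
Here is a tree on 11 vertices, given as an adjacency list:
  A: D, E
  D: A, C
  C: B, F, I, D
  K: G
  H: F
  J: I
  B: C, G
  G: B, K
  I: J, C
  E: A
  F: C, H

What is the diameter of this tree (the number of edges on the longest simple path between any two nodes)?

6

Starting from K, a farthest node is E at distance 6.
One longest path: K – G – B – C – D – A – E.
So the diameter is 6.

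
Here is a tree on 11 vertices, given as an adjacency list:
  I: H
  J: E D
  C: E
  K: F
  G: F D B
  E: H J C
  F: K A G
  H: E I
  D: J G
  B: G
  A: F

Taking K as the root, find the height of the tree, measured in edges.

7

The longest root-to-leaf path is K – F – G – D – J – E – H – I (7 edges).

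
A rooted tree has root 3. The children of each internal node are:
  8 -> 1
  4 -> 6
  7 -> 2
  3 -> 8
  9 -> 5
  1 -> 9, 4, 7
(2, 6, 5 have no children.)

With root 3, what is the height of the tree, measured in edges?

4

The longest root-to-leaf path is 3–8–1–7–2 (4 edges).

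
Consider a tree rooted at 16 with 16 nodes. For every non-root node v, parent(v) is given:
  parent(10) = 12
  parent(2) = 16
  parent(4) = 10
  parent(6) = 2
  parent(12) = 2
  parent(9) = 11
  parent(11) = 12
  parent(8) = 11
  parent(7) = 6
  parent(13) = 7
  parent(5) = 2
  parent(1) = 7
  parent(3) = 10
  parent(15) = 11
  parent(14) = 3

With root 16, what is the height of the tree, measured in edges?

The longest root-to-leaf path is 16 → 2 → 12 → 10 → 3 → 14 (5 edges).

5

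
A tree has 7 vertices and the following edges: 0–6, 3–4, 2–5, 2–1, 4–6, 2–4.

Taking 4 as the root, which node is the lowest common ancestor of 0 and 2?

4

Path 0→root: 0 6 4; path 2→root: 2 4.
First common node: 4.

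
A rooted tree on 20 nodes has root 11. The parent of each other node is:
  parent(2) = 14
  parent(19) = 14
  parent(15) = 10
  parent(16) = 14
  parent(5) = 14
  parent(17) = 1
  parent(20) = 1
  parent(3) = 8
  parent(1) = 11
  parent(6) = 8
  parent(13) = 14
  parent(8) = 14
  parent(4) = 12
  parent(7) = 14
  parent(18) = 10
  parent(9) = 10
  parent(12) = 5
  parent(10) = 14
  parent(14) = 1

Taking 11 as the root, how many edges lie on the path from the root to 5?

3

11 – 1 – 14 – 5 — 3 edges.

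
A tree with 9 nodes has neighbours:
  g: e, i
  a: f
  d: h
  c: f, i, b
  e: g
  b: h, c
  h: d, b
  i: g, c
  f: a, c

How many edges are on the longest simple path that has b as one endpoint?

4

The node farthest from b is e, via b – c – i – g – e — 4 edges.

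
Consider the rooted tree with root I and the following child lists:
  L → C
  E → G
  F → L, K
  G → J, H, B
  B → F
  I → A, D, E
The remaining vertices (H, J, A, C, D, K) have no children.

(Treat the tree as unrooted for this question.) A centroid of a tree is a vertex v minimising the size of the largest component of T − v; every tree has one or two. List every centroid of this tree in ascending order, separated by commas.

G

If G is removed the pieces have sizes 5, 4, 1, 1, all ≤ ⌊12/2⌋ = 6.
Every other node leaves some component of size > 6, so the centroid is unique.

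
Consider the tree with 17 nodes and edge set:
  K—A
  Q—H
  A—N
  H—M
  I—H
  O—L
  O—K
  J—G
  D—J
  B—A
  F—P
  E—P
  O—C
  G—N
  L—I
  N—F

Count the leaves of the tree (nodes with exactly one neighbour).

6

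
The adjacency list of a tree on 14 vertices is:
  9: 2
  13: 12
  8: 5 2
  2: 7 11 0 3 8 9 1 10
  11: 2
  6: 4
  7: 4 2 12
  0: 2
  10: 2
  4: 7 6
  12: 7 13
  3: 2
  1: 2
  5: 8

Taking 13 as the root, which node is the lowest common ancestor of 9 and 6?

7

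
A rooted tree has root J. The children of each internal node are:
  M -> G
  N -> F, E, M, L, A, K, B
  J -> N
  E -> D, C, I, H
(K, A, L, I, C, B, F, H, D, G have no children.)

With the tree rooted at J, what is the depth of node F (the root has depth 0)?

Path from J to F: J–N–F, which has 2 edges.

2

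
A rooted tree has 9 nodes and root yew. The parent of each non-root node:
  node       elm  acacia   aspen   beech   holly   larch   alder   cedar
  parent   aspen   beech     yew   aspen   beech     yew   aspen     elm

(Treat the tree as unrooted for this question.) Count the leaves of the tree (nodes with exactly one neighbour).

5

The leaves are acacia, alder, cedar, holly, larch.
That is 5 leaves.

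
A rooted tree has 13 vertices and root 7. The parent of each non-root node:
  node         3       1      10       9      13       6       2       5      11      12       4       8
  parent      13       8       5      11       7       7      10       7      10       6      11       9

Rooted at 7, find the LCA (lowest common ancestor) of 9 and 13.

9's ancestor chain is 9, 11, 10, 5, 7 and 13's is 13, 7; they first meet at 7.

7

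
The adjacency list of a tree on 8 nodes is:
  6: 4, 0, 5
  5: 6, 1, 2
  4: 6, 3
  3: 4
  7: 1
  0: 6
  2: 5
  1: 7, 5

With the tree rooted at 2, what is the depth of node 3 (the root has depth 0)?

Path from 2 to 3: 2 → 5 → 6 → 4 → 3, which has 4 edges.

4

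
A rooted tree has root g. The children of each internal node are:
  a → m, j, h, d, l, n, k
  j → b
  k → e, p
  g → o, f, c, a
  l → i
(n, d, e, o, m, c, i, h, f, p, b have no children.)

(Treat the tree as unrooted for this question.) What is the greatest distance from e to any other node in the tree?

4

The node farthest from e is c (i, o, f, b also at distance 4), via e – k – a – g – c — 4 edges.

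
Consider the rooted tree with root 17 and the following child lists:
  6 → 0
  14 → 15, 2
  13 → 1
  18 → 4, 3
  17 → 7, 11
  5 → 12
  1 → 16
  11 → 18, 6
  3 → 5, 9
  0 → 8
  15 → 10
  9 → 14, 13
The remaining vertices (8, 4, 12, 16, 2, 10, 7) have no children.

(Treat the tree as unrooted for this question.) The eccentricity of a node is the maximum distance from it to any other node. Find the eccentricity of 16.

Distances from 16 peak at 9, attained at 8.
16-1-13-9-3-18-11-6-0-8

9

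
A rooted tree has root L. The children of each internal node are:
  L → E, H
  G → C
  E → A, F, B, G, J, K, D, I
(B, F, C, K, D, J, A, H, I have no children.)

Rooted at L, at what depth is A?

Climbing from A to the root: A–E–L. That's 2 steps.

2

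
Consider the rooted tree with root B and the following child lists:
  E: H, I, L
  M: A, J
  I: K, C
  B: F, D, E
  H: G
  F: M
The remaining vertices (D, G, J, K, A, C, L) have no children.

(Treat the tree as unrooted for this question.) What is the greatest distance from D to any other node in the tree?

4

A farthest node from D is A (G, J, K, C also at distance 4).
The path D–B–F–M–A has 4 edges.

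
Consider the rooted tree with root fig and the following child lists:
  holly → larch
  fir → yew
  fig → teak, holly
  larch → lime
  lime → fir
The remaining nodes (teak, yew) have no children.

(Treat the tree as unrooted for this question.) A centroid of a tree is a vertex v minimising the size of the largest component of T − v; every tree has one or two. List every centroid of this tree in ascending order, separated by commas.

larch

Delete larch: the remaining components have sizes 3, 3. Max 3 ≤ 3, so larch is a centroid.
Every other node leaves some component of size > 3, so the centroid is unique.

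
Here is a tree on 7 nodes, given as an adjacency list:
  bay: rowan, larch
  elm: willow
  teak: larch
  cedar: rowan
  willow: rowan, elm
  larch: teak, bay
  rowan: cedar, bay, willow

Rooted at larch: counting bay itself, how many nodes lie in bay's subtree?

5

The subtree rooted at bay contains: bay, rowan, willow, cedar, elm — 5 nodes.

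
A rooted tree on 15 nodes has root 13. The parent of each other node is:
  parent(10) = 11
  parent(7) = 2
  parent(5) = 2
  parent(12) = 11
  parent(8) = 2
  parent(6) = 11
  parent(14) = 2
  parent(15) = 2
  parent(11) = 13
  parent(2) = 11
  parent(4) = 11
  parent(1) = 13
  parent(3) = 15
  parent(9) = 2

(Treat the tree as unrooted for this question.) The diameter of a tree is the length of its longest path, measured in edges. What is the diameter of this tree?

Starting from 3, a farthest node is 1 at distance 5.
One longest path: 3 – 15 – 2 – 11 – 13 – 1.
So the diameter is 5.

5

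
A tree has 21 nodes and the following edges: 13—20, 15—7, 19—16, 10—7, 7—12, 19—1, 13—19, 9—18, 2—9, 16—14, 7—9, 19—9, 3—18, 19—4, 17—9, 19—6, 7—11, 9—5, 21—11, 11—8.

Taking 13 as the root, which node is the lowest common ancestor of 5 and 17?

Ancestors of 5 (toward the root): 5, 9, 19, 13.
Ancestors of 17: 17, 9, 19, 13.
The deepest node appearing in both lists is 9.

9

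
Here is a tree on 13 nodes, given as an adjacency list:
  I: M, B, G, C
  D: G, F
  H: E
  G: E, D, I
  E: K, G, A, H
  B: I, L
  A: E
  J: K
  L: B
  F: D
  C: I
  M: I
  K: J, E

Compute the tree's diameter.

6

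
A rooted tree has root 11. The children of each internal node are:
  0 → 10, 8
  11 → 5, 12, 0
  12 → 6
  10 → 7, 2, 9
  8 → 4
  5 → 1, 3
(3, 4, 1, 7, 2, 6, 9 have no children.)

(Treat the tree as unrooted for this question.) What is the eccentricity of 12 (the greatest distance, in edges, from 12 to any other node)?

4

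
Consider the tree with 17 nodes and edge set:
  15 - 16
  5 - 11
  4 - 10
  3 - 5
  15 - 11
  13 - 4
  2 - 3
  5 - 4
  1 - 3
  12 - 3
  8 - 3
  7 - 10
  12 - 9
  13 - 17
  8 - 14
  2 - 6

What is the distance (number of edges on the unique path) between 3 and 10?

Walking from 3: 3 – 5 – 4 – 10. Length 3.

3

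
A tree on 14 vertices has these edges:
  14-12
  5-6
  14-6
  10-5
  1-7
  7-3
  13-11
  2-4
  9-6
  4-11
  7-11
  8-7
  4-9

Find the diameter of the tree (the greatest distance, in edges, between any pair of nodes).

7

BFS from 10 reaches 8 last, at distance 7; BFS from 8 confirms no node is farther.
Path: 10 – 5 – 6 – 9 – 4 – 11 – 7 – 8.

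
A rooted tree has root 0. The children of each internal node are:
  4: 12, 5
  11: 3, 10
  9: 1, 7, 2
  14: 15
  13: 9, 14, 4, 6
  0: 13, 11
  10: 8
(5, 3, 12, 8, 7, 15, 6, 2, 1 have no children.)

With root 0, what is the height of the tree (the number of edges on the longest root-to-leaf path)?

3

A deepest node is 8, reached by 0-11-10-8.
That path has 3 edges, so the height is 3.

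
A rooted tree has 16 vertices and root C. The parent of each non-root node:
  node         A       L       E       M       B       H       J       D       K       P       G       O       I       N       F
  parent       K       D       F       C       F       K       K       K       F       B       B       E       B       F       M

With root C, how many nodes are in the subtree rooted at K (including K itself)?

6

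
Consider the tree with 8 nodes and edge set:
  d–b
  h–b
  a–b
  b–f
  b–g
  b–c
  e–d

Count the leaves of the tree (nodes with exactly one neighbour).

The leaves are a, c, e, f, g, h.
That is 6 leaves.

6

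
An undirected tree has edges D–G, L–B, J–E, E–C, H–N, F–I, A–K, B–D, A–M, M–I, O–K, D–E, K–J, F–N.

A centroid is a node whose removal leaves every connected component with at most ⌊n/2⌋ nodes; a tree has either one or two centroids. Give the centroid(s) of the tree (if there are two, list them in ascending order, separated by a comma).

K

Removing K splits the tree into components of sizes 7, 6, 1; the largest is 7 ≤ ⌊15/2⌋ = 7.
No neighbour of K does as well, so K is the unique centroid.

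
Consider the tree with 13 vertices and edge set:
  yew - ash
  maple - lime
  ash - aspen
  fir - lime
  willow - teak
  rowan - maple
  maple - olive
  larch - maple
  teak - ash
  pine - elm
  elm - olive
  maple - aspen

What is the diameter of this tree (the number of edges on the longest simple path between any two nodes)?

7

Starting from willow, a farthest node is pine at distance 7.
One longest path: willow - teak - ash - aspen - maple - olive - elm - pine.
So the diameter is 7.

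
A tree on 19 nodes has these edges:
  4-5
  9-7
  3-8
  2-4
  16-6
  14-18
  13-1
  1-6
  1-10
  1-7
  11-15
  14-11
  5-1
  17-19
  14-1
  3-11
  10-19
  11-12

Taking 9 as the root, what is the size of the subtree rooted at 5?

The subtree rooted at 5 contains: 5, 4, 2 — 3 nodes.

3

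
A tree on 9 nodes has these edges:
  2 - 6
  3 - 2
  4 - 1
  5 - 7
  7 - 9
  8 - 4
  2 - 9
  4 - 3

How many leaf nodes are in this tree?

4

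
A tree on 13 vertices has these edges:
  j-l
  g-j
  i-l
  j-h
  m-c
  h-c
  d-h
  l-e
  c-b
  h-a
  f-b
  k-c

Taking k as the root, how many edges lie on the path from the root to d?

3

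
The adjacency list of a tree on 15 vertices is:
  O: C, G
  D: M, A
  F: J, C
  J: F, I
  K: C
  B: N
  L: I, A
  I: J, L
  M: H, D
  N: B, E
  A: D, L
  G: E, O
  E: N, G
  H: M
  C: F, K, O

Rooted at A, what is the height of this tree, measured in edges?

10

B sits deepest: A → L → I → J → F → C → O → G → E → N → B — 10 edges from the root.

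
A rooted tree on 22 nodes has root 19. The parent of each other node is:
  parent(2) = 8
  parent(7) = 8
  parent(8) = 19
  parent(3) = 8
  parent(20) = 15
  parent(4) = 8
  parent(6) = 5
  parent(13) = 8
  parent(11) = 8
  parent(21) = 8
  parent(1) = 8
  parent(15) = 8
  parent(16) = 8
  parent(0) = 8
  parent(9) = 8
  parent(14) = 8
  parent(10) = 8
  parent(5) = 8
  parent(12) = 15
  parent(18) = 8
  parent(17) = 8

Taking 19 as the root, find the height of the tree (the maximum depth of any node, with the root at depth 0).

3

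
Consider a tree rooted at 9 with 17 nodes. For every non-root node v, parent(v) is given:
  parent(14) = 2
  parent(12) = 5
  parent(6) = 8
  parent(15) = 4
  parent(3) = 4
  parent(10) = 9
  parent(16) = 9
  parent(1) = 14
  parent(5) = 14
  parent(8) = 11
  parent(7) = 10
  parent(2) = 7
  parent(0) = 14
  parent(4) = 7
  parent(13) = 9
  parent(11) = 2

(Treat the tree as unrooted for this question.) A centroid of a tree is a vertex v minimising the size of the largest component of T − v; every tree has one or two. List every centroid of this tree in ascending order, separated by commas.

2

If 2 is removed the pieces have sizes 8, 5, 3, all ≤ ⌊17/2⌋ = 8.
No neighbour of 2 does as well, so 2 is the unique centroid.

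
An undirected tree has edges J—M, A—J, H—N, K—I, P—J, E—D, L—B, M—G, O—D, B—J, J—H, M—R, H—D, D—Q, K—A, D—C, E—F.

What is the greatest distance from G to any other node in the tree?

A farthest node from G is F.
The path G–M–J–H–D–E–F has 6 edges.

6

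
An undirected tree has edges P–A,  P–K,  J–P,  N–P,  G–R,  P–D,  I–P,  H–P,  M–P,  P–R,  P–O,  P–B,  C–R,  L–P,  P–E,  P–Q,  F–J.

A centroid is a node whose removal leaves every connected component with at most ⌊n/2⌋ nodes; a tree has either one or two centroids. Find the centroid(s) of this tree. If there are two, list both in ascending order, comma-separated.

If P is removed the pieces have sizes 3, 2, 1, 1, 1, 1, 1, 1, 1, 1, 1, 1, 1, 1, all ≤ ⌊18/2⌋ = 9.
No neighbour of P does as well, so P is the unique centroid.

P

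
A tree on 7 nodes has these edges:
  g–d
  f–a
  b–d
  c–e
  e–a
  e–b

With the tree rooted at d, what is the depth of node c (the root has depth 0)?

d → b → e → c — 3 edges.

3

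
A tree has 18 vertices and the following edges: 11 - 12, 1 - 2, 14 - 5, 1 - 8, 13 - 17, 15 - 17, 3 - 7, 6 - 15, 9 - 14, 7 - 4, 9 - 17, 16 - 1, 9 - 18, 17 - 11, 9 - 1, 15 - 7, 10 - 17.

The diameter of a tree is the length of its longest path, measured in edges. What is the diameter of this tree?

Starting from 4, a farthest node is 16 at distance 6.
One longest path: 4–7–15–17–9–1–16.
So the diameter is 6.

6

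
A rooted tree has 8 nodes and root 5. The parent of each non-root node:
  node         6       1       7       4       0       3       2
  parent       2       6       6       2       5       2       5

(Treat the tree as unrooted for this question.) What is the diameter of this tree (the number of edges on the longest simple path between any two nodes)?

4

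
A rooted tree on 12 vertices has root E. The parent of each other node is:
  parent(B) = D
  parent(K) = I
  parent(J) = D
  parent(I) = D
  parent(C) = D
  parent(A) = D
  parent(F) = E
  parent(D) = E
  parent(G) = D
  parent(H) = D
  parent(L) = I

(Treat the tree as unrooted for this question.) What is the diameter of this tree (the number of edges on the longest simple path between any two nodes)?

4

Starting from L, a farthest node is F at distance 4.
One longest path: L – I – D – E – F.
So the diameter is 4.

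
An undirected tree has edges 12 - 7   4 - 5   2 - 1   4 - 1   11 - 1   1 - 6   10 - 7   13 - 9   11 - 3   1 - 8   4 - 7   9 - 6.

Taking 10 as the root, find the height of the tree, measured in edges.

6

The longest root-to-leaf path is 10–7–4–1–6–9–13 (6 edges).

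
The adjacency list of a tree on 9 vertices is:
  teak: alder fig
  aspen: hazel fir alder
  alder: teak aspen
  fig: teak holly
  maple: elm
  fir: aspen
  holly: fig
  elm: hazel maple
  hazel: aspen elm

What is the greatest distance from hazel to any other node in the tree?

A farthest node from hazel is holly.
The path hazel–aspen–alder–teak–fig–holly has 5 edges.

5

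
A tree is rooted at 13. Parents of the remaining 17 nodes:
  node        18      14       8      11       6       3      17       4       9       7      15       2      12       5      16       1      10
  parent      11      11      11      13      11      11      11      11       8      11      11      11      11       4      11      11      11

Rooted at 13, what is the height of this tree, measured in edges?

5 sits deepest: 13 → 11 → 4 → 5 — 3 edges from the root.

3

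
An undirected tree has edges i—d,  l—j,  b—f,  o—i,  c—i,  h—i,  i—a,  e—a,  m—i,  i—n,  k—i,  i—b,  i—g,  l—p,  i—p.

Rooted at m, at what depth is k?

Climbing from k to the root: k → i → m. That's 2 steps.

2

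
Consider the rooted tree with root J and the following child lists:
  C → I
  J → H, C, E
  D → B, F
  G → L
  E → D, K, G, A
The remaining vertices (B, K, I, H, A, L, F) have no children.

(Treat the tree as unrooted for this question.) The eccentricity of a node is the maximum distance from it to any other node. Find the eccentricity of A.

4

The node farthest from A is I, via A-E-J-C-I — 4 edges.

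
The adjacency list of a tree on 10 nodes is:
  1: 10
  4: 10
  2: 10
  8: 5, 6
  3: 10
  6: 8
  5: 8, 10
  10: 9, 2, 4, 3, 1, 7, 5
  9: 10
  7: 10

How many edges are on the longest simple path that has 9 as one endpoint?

4

Distances from 9 peak at 4, attained at 6.
9 – 10 – 5 – 8 – 6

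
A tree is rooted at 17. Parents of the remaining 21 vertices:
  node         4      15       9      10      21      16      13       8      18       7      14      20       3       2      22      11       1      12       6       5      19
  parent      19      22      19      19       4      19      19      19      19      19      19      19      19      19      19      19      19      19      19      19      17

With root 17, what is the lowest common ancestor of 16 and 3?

19

Ancestors of 16 (toward the root): 16, 19, 17.
Ancestors of 3: 3, 19, 17.
The deepest node appearing in both lists is 19.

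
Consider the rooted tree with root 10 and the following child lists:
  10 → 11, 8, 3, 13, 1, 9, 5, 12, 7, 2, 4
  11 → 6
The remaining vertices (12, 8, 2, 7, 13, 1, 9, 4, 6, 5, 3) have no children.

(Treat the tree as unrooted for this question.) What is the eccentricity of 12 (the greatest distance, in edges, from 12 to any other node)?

Distances from 12 peak at 3, attained at 6.
12-10-11-6

3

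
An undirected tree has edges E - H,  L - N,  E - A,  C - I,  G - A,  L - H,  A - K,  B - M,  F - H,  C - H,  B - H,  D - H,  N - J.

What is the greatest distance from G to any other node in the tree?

A farthest node from G is J.
The path G-A-E-H-L-N-J has 6 edges.

6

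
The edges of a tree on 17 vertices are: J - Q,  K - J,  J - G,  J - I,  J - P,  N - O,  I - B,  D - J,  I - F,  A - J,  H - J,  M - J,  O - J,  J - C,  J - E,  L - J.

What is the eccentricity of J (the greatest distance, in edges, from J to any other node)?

2

The node farthest from J is F (N, B also at distance 2), via J – I – F — 2 edges.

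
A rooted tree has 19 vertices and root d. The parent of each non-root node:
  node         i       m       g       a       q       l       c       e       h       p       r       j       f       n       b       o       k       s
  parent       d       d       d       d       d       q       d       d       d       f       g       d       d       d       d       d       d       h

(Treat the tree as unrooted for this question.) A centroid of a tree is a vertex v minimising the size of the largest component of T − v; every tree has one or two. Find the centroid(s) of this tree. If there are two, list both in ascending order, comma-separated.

d

Delete d: the remaining components have sizes 2, 2, 2, 2, 1, 1, 1, 1, 1, 1, 1, 1, 1, 1. Max 2 ≤ 9, so d is a centroid.
Every other node leaves some component of size > 9, so the centroid is unique.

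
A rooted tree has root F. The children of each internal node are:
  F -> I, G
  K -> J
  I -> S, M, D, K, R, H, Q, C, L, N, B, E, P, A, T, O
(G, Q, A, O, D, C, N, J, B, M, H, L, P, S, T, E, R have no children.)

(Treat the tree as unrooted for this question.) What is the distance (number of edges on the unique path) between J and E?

Walking from J: J–K–I–E. Length 3.

3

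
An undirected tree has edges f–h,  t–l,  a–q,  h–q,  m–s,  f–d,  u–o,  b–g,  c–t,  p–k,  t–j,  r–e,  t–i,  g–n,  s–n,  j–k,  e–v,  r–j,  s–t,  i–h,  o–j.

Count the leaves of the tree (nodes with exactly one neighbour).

Exactly 9 nodes have a single neighbour: a, b, c, d, l, m, p, u, v.

9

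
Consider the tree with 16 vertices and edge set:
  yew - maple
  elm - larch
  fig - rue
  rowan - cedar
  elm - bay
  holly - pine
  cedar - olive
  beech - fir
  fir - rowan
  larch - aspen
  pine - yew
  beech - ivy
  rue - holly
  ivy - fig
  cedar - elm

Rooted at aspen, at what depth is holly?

10

Climbing from holly to the root: holly – rue – fig – ivy – beech – fir – rowan – cedar – elm – larch – aspen. That's 10 steps.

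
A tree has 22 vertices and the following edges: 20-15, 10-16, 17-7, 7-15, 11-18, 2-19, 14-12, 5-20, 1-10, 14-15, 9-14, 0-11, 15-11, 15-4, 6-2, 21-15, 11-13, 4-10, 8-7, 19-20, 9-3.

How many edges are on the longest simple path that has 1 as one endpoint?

7

Distances from 1 peak at 7, attained at 6.
1 – 10 – 4 – 15 – 20 – 19 – 2 – 6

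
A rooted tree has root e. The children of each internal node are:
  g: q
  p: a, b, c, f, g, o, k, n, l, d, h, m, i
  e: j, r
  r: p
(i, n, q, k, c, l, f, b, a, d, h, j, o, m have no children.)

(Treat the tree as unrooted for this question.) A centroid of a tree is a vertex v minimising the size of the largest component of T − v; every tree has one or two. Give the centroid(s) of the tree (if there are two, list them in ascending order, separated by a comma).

p

Removing p splits the tree into components of sizes 3, 2, 1, 1, 1, 1, 1, 1, 1, 1, 1, 1, 1, 1; the largest is 3 ≤ ⌊18/2⌋ = 9.
Every other node leaves some component of size > 9, so the centroid is unique.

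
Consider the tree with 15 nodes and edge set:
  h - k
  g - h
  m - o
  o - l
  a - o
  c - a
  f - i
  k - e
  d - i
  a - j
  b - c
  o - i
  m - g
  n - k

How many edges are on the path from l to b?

4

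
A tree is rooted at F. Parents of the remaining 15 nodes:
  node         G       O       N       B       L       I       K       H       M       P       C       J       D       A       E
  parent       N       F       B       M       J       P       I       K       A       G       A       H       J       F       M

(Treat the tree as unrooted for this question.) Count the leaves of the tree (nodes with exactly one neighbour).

The leaves are C, D, E, L, O.
That is 5 leaves.

5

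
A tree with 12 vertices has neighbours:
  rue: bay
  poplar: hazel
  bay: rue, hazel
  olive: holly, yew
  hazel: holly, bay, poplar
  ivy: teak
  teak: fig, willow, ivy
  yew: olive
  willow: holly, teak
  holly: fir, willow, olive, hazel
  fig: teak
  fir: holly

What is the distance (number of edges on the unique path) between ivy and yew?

5

The path is ivy – teak – willow – holly – olive – yew, which has 5 edges.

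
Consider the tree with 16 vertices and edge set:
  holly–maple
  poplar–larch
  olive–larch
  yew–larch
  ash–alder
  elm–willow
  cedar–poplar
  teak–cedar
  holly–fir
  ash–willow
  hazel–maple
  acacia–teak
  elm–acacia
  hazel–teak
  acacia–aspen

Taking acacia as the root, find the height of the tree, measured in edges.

5

A deepest node is yew, reached by acacia–teak–cedar–poplar–larch–yew.
That path has 5 edges, so the height is 5.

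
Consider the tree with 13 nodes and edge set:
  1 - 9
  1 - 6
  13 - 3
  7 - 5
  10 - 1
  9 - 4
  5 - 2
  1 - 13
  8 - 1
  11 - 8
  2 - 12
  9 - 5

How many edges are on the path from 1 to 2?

Walking from 1: 1 – 9 – 5 – 2. Length 3.

3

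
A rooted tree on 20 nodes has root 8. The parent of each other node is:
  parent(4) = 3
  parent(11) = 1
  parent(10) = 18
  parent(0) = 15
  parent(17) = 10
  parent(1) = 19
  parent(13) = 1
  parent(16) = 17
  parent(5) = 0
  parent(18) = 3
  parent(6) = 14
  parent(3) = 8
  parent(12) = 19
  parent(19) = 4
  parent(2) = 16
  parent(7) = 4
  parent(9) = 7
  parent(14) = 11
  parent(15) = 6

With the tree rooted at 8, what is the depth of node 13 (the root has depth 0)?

5

Path from 8 to 13: 8–3–4–19–1–13, which has 5 edges.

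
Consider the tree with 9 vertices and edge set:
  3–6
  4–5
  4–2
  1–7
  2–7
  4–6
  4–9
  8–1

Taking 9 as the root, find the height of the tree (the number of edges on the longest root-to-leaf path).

5

A deepest node is 8, reached by 9–4–2–7–1–8.
That path has 5 edges, so the height is 5.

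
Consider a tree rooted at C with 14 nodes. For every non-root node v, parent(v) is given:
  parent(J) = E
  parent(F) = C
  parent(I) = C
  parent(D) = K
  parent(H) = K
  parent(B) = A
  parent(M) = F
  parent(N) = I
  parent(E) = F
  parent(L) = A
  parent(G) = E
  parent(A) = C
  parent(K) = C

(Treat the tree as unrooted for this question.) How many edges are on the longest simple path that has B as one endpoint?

Distances from B peak at 5, attained at G (J also at distance 5).
B – A – C – F – E – G

5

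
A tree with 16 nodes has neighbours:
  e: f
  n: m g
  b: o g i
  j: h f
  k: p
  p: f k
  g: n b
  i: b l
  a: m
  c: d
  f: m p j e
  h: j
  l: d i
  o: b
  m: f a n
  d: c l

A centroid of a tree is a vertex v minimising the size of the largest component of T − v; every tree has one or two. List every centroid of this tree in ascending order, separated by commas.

m, n

If n is removed the pieces have sizes 8, 7, all ≤ ⌊16/2⌋ = 8.
Its neighbour m also leaves a largest component of size 8, so both are centroids.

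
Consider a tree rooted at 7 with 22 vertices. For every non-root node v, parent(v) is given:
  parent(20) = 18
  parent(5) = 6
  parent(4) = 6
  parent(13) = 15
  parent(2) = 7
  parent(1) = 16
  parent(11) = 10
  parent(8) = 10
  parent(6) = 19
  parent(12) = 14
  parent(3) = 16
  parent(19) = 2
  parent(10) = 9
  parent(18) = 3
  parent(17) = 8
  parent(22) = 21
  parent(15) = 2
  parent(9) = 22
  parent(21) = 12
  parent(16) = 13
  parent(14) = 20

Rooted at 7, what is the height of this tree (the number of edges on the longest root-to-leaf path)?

15

The longest root-to-leaf path is 7-2-15-13-16-3-18-20-14-12-21-22-9-10-8-17 (15 edges).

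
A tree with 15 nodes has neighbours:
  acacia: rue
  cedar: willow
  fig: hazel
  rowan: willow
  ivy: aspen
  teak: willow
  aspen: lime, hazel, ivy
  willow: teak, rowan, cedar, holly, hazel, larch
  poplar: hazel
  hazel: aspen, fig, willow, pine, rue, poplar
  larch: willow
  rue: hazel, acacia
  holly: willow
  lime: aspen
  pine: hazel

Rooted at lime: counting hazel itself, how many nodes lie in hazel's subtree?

12

Descendants of hazel (including itself): hazel, willow, rue, pine, fig, poplar, cedar, rowan, teak, holly, larch, acacia. That's 12.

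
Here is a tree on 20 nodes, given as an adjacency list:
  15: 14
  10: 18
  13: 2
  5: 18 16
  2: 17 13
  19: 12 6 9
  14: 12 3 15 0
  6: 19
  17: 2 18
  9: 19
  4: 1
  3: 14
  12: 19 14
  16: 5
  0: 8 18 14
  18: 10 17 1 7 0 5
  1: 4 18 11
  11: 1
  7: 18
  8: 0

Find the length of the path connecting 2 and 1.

3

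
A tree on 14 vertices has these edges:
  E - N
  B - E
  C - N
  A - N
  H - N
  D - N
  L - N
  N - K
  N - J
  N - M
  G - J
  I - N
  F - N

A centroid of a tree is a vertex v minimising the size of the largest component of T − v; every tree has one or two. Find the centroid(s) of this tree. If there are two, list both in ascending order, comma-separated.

If N is removed the pieces have sizes 2, 2, 1, 1, 1, 1, 1, 1, 1, 1, 1, all ≤ ⌊14/2⌋ = 7.
Every other node leaves some component of size > 7, so the centroid is unique.

N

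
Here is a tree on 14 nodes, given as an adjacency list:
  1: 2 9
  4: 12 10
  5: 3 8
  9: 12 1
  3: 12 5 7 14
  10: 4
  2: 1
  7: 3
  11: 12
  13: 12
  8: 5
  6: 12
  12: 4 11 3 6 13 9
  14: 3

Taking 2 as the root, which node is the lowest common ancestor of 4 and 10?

4's ancestor chain is 4, 12, 9, 1, 2 and 10's is 10, 4, 12, 9, 1, 2; they first meet at 4.

4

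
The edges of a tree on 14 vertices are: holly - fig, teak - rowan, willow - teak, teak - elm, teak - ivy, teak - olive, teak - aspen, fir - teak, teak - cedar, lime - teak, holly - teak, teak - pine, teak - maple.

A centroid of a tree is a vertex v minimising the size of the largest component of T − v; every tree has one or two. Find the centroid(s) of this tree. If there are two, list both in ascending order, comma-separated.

teak

Delete teak: the remaining components have sizes 2, 1, 1, 1, 1, 1, 1, 1, 1, 1, 1, 1. Max 2 ≤ 7, so teak is a centroid.
No neighbour of teak does as well, so teak is the unique centroid.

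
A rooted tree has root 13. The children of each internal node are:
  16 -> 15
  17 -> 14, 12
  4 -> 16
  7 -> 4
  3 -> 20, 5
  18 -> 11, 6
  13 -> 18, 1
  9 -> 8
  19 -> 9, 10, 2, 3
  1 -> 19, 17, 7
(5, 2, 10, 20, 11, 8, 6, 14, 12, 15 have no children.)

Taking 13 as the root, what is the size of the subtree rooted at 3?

3

3's subtree: {3, 20, 5}, size 3.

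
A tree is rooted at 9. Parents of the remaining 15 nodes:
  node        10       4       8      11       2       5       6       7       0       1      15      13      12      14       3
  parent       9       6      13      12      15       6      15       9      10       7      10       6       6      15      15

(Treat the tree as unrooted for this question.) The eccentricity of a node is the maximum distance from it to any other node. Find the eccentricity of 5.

The node farthest from 5 is 1, via 5–6–15–10–9–7–1 — 6 edges.

6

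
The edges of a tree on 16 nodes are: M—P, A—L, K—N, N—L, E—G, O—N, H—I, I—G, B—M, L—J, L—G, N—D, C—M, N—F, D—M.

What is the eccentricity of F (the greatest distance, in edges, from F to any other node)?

5

The node farthest from F is H, via F-N-L-G-I-H — 5 edges.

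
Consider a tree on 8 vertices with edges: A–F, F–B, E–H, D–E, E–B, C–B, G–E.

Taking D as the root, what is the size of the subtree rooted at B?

B's subtree: {B, F, C, A}, size 4.

4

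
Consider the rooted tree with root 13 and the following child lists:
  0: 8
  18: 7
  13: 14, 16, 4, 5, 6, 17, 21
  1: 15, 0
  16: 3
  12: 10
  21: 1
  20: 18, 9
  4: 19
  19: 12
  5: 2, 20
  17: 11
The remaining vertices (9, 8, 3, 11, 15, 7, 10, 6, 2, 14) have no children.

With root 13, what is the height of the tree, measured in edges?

4

The longest root-to-leaf path is 13–21–1–0–8 (4 edges).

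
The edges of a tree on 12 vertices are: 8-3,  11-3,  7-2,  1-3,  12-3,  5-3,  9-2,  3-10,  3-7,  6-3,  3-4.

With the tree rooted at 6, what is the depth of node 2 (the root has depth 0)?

Path from 6 to 2: 6 – 3 – 7 – 2, which has 3 edges.

3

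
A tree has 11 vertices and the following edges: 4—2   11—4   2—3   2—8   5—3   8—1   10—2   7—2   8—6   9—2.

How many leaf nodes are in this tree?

Exactly 7 nodes have a single neighbour: 1, 5, 6, 7, 9, 10, 11.

7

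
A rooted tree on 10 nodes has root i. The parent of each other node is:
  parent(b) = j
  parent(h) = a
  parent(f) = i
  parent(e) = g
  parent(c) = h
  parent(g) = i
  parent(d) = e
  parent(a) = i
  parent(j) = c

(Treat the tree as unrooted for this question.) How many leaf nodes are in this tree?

The leaves are b, d, f.
That is 3 leaves.

3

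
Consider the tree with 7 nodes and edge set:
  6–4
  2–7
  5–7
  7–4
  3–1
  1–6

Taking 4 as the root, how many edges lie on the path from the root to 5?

2

Path from 4 to 5: 4–7–5, which has 2 edges.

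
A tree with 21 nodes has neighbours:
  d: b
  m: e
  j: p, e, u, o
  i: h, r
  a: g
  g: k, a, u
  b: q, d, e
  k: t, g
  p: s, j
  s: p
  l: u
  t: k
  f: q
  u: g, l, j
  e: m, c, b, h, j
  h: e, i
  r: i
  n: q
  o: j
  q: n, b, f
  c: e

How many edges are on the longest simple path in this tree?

BFS from t reaches f last, at distance 8; BFS from f confirms no node is farther.
Path: t-k-g-u-j-e-b-q-f.

8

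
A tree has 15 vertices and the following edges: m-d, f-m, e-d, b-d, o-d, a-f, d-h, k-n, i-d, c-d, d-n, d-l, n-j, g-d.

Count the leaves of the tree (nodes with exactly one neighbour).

Degree-1 nodes: a, b, c, e, g, h, i, j, k, l, o — 11 of them.

11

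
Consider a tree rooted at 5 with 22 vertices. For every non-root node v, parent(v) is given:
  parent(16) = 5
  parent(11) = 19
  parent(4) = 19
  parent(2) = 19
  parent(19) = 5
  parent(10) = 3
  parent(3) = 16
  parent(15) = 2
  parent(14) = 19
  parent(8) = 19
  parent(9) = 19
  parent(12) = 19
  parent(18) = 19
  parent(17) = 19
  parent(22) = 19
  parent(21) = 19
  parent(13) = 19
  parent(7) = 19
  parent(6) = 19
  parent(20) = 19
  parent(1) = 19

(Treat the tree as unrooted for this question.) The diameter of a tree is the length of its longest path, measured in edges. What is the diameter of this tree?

6

BFS from 10 reaches 15 last, at distance 6; BFS from 15 confirms no node is farther.
Path: 10 - 3 - 16 - 5 - 19 - 2 - 15.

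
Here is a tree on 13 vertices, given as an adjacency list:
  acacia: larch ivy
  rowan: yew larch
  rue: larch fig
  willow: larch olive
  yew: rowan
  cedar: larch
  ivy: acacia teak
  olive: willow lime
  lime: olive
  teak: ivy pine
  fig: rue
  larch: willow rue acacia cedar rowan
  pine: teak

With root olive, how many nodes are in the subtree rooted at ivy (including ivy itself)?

3

Descendants of ivy (including itself): ivy, teak, pine. That's 3.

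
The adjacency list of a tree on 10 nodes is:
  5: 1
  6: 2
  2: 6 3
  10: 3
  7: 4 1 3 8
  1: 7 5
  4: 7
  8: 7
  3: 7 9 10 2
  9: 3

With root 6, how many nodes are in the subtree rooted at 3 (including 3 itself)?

3's subtree: {3, 7, 9, 10, 4, 8, 1, 5}, size 8.

8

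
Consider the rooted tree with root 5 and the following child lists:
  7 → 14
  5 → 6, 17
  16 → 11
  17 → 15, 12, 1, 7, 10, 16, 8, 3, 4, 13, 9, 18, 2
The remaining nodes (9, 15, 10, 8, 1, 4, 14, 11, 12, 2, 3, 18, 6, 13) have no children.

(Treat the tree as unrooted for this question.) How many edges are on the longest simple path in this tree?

A longest path is 6–5–17–7–14, with 4 edges.

4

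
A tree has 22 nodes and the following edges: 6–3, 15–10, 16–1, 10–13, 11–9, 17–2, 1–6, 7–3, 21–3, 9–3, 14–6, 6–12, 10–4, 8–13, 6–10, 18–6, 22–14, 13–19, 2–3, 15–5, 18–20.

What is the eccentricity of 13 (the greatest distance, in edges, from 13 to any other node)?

5

The node farthest from 13 is 17 (11 also at distance 5), via 13–10–6–3–2–17 — 5 edges.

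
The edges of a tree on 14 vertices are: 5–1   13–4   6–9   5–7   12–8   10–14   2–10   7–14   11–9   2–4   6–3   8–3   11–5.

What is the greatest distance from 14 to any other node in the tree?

Distances from 14 peak at 8, attained at 12.
14 – 7 – 5 – 11 – 9 – 6 – 3 – 8 – 12

8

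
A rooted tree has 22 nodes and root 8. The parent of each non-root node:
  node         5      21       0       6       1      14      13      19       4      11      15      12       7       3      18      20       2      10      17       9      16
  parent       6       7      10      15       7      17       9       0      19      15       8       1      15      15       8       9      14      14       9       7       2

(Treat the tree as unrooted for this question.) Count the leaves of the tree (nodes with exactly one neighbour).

10

Exactly 10 nodes have a single neighbour: 3, 4, 5, 11, 12, 13, 16, 18, 20, 21.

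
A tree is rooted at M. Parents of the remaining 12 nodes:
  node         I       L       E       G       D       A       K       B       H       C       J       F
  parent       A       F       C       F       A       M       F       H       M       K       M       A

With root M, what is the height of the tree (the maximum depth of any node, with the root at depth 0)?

The longest root-to-leaf path is M – A – F – K – C – E (5 edges).

5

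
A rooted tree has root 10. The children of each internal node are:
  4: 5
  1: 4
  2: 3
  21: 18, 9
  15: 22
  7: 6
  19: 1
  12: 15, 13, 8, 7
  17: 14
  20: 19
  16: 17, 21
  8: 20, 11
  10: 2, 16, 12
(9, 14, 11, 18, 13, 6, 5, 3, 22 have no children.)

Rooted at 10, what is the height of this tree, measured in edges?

5 sits deepest: 10–12–8–20–19–1–4–5 — 7 edges from the root.

7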